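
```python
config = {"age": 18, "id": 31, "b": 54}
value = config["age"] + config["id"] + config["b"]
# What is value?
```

Answer: 103

Derivation:
Trace (tracking value):
config = {'age': 18, 'id': 31, 'b': 54}  # -> config = {'age': 18, 'id': 31, 'b': 54}
value = config['age'] + config['id'] + config['b']  # -> value = 103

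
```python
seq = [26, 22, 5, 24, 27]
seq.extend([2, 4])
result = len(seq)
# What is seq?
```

Answer: [26, 22, 5, 24, 27, 2, 4]

Derivation:
Trace (tracking seq):
seq = [26, 22, 5, 24, 27]  # -> seq = [26, 22, 5, 24, 27]
seq.extend([2, 4])  # -> seq = [26, 22, 5, 24, 27, 2, 4]
result = len(seq)  # -> result = 7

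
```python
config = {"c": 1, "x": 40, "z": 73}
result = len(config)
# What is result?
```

Answer: 3

Derivation:
Trace (tracking result):
config = {'c': 1, 'x': 40, 'z': 73}  # -> config = {'c': 1, 'x': 40, 'z': 73}
result = len(config)  # -> result = 3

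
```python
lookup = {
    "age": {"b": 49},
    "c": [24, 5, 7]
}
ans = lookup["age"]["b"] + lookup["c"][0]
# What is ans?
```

Trace (tracking ans):
lookup = {'age': {'b': 49}, 'c': [24, 5, 7]}  # -> lookup = {'age': {'b': 49}, 'c': [24, 5, 7]}
ans = lookup['age']['b'] + lookup['c'][0]  # -> ans = 73

Answer: 73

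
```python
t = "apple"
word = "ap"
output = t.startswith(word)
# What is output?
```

Trace (tracking output):
t = 'apple'  # -> t = 'apple'
word = 'ap'  # -> word = 'ap'
output = t.startswith(word)  # -> output = True

Answer: True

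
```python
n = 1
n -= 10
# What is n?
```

Answer: -9

Derivation:
Trace (tracking n):
n = 1  # -> n = 1
n -= 10  # -> n = -9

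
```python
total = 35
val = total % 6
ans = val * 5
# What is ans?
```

Trace (tracking ans):
total = 35  # -> total = 35
val = total % 6  # -> val = 5
ans = val * 5  # -> ans = 25

Answer: 25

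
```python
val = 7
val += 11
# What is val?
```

Answer: 18

Derivation:
Trace (tracking val):
val = 7  # -> val = 7
val += 11  # -> val = 18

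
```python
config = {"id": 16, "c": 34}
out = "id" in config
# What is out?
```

Trace (tracking out):
config = {'id': 16, 'c': 34}  # -> config = {'id': 16, 'c': 34}
out = 'id' in config  # -> out = True

Answer: True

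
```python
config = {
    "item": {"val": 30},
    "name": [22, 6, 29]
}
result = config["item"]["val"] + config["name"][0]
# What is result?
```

Answer: 52

Derivation:
Trace (tracking result):
config = {'item': {'val': 30}, 'name': [22, 6, 29]}  # -> config = {'item': {'val': 30}, 'name': [22, 6, 29]}
result = config['item']['val'] + config['name'][0]  # -> result = 52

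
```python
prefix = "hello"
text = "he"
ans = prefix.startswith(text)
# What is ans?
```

Trace (tracking ans):
prefix = 'hello'  # -> prefix = 'hello'
text = 'he'  # -> text = 'he'
ans = prefix.startswith(text)  # -> ans = True

Answer: True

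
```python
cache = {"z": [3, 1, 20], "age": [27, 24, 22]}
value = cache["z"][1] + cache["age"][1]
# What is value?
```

Answer: 25

Derivation:
Trace (tracking value):
cache = {'z': [3, 1, 20], 'age': [27, 24, 22]}  # -> cache = {'z': [3, 1, 20], 'age': [27, 24, 22]}
value = cache['z'][1] + cache['age'][1]  # -> value = 25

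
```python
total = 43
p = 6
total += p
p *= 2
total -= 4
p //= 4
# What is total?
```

Trace (tracking total):
total = 43  # -> total = 43
p = 6  # -> p = 6
total += p  # -> total = 49
p *= 2  # -> p = 12
total -= 4  # -> total = 45
p //= 4  # -> p = 3

Answer: 45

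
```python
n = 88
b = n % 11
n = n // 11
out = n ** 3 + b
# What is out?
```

Answer: 512

Derivation:
Trace (tracking out):
n = 88  # -> n = 88
b = n % 11  # -> b = 0
n = n // 11  # -> n = 8
out = n ** 3 + b  # -> out = 512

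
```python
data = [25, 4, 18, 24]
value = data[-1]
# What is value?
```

Trace (tracking value):
data = [25, 4, 18, 24]  # -> data = [25, 4, 18, 24]
value = data[-1]  # -> value = 24

Answer: 24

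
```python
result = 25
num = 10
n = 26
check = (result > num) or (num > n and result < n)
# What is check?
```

Answer: True

Derivation:
Trace (tracking check):
result = 25  # -> result = 25
num = 10  # -> num = 10
n = 26  # -> n = 26
check = result > num or (num > n and result < n)  # -> check = True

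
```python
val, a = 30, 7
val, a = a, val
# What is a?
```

Trace (tracking a):
val, a = (30, 7)  # -> val = 30, a = 7
val, a = (a, val)  # -> val = 7, a = 30

Answer: 30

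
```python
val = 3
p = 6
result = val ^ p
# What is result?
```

Trace (tracking result):
val = 3  # -> val = 3
p = 6  # -> p = 6
result = val ^ p  # -> result = 5

Answer: 5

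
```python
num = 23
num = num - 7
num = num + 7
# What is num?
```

Trace (tracking num):
num = 23  # -> num = 23
num = num - 7  # -> num = 16
num = num + 7  # -> num = 23

Answer: 23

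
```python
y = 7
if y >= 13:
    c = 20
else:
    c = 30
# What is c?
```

Trace (tracking c):
y = 7  # -> y = 7
if y >= 13:  # condition is False
else:
    c = 30  # -> c = 30

Answer: 30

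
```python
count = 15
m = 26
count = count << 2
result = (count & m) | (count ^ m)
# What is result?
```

Trace (tracking result):
count = 15  # -> count = 15
m = 26  # -> m = 26
count = count << 2  # -> count = 60
result = count & m | count ^ m  # -> result = 62

Answer: 62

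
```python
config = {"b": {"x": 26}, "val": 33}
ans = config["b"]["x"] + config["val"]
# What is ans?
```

Trace (tracking ans):
config = {'b': {'x': 26}, 'val': 33}  # -> config = {'b': {'x': 26}, 'val': 33}
ans = config['b']['x'] + config['val']  # -> ans = 59

Answer: 59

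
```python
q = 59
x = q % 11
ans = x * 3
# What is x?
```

Answer: 4

Derivation:
Trace (tracking x):
q = 59  # -> q = 59
x = q % 11  # -> x = 4
ans = x * 3  # -> ans = 12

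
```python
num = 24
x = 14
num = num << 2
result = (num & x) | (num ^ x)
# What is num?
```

Trace (tracking num):
num = 24  # -> num = 24
x = 14  # -> x = 14
num = num << 2  # -> num = 96
result = num & x | num ^ x  # -> result = 110

Answer: 96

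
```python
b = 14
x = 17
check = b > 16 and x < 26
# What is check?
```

Answer: False

Derivation:
Trace (tracking check):
b = 14  # -> b = 14
x = 17  # -> x = 17
check = b > 16 and x < 26  # -> check = False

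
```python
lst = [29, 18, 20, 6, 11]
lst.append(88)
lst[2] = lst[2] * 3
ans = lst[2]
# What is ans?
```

Answer: 60

Derivation:
Trace (tracking ans):
lst = [29, 18, 20, 6, 11]  # -> lst = [29, 18, 20, 6, 11]
lst.append(88)  # -> lst = [29, 18, 20, 6, 11, 88]
lst[2] = lst[2] * 3  # -> lst = [29, 18, 60, 6, 11, 88]
ans = lst[2]  # -> ans = 60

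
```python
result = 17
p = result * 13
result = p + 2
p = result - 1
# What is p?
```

Answer: 222

Derivation:
Trace (tracking p):
result = 17  # -> result = 17
p = result * 13  # -> p = 221
result = p + 2  # -> result = 223
p = result - 1  # -> p = 222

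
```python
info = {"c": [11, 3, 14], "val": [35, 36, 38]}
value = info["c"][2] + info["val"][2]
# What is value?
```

Answer: 52

Derivation:
Trace (tracking value):
info = {'c': [11, 3, 14], 'val': [35, 36, 38]}  # -> info = {'c': [11, 3, 14], 'val': [35, 36, 38]}
value = info['c'][2] + info['val'][2]  # -> value = 52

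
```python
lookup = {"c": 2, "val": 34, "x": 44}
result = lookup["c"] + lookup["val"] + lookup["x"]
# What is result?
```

Answer: 80

Derivation:
Trace (tracking result):
lookup = {'c': 2, 'val': 34, 'x': 44}  # -> lookup = {'c': 2, 'val': 34, 'x': 44}
result = lookup['c'] + lookup['val'] + lookup['x']  # -> result = 80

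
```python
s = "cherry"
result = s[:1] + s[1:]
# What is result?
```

Answer: 'cherry'

Derivation:
Trace (tracking result):
s = 'cherry'  # -> s = 'cherry'
result = s[:1] + s[1:]  # -> result = 'cherry'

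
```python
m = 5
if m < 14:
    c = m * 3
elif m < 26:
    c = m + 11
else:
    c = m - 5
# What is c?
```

Trace (tracking c):
m = 5  # -> m = 5
if m < 14:  # condition is True
    c = m * 3  # -> c = 15

Answer: 15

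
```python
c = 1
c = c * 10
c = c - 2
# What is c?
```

Answer: 8

Derivation:
Trace (tracking c):
c = 1  # -> c = 1
c = c * 10  # -> c = 10
c = c - 2  # -> c = 8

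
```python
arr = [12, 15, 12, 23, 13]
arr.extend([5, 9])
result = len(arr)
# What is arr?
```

Trace (tracking arr):
arr = [12, 15, 12, 23, 13]  # -> arr = [12, 15, 12, 23, 13]
arr.extend([5, 9])  # -> arr = [12, 15, 12, 23, 13, 5, 9]
result = len(arr)  # -> result = 7

Answer: [12, 15, 12, 23, 13, 5, 9]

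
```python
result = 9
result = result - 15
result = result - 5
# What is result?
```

Answer: -11

Derivation:
Trace (tracking result):
result = 9  # -> result = 9
result = result - 15  # -> result = -6
result = result - 5  # -> result = -11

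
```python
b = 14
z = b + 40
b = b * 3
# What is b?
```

Trace (tracking b):
b = 14  # -> b = 14
z = b + 40  # -> z = 54
b = b * 3  # -> b = 42

Answer: 42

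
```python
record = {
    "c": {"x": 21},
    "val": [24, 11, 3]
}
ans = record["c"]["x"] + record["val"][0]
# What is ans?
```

Trace (tracking ans):
record = {'c': {'x': 21}, 'val': [24, 11, 3]}  # -> record = {'c': {'x': 21}, 'val': [24, 11, 3]}
ans = record['c']['x'] + record['val'][0]  # -> ans = 45

Answer: 45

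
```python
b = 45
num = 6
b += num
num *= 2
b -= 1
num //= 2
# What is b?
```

Answer: 50

Derivation:
Trace (tracking b):
b = 45  # -> b = 45
num = 6  # -> num = 6
b += num  # -> b = 51
num *= 2  # -> num = 12
b -= 1  # -> b = 50
num //= 2  # -> num = 6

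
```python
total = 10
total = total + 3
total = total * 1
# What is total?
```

Trace (tracking total):
total = 10  # -> total = 10
total = total + 3  # -> total = 13
total = total * 1  # -> total = 13

Answer: 13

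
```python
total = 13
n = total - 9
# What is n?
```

Answer: 4

Derivation:
Trace (tracking n):
total = 13  # -> total = 13
n = total - 9  # -> n = 4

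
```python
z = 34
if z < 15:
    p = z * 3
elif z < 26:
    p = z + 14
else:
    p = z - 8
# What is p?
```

Trace (tracking p):
z = 34  # -> z = 34
if z < 15:  # condition is False
elif z < 26:  # condition is False
else:
    p = z - 8  # -> p = 26

Answer: 26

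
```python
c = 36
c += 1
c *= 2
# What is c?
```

Trace (tracking c):
c = 36  # -> c = 36
c += 1  # -> c = 37
c *= 2  # -> c = 74

Answer: 74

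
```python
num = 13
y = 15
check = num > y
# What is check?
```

Answer: False

Derivation:
Trace (tracking check):
num = 13  # -> num = 13
y = 15  # -> y = 15
check = num > y  # -> check = False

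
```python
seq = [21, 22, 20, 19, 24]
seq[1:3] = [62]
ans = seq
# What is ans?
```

Trace (tracking ans):
seq = [21, 22, 20, 19, 24]  # -> seq = [21, 22, 20, 19, 24]
seq[1:3] = [62]  # -> seq = [21, 62, 19, 24]
ans = seq  # -> ans = [21, 62, 19, 24]

Answer: [21, 62, 19, 24]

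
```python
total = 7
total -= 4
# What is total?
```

Answer: 3

Derivation:
Trace (tracking total):
total = 7  # -> total = 7
total -= 4  # -> total = 3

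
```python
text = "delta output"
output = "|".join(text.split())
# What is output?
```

Answer: 'delta|output'

Derivation:
Trace (tracking output):
text = 'delta output'  # -> text = 'delta output'
output = '|'.join(text.split())  # -> output = 'delta|output'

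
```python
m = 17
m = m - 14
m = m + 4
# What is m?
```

Answer: 7

Derivation:
Trace (tracking m):
m = 17  # -> m = 17
m = m - 14  # -> m = 3
m = m + 4  # -> m = 7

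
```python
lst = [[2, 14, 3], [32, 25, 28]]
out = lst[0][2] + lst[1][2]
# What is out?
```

Trace (tracking out):
lst = [[2, 14, 3], [32, 25, 28]]  # -> lst = [[2, 14, 3], [32, 25, 28]]
out = lst[0][2] + lst[1][2]  # -> out = 31

Answer: 31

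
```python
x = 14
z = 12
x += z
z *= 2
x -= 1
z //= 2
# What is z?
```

Trace (tracking z):
x = 14  # -> x = 14
z = 12  # -> z = 12
x += z  # -> x = 26
z *= 2  # -> z = 24
x -= 1  # -> x = 25
z //= 2  # -> z = 12

Answer: 12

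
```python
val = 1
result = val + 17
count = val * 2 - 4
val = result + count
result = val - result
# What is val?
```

Trace (tracking val):
val = 1  # -> val = 1
result = val + 17  # -> result = 18
count = val * 2 - 4  # -> count = -2
val = result + count  # -> val = 16
result = val - result  # -> result = -2

Answer: 16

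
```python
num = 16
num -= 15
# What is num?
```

Trace (tracking num):
num = 16  # -> num = 16
num -= 15  # -> num = 1

Answer: 1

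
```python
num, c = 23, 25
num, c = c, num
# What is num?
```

Answer: 25

Derivation:
Trace (tracking num):
num, c = (23, 25)  # -> num = 23, c = 25
num, c = (c, num)  # -> num = 25, c = 23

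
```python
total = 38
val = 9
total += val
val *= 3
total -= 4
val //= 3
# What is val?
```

Trace (tracking val):
total = 38  # -> total = 38
val = 9  # -> val = 9
total += val  # -> total = 47
val *= 3  # -> val = 27
total -= 4  # -> total = 43
val //= 3  # -> val = 9

Answer: 9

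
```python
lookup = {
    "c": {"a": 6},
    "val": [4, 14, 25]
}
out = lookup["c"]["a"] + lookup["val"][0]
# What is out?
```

Trace (tracking out):
lookup = {'c': {'a': 6}, 'val': [4, 14, 25]}  # -> lookup = {'c': {'a': 6}, 'val': [4, 14, 25]}
out = lookup['c']['a'] + lookup['val'][0]  # -> out = 10

Answer: 10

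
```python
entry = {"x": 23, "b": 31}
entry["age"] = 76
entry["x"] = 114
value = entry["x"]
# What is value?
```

Answer: 114

Derivation:
Trace (tracking value):
entry = {'x': 23, 'b': 31}  # -> entry = {'x': 23, 'b': 31}
entry['age'] = 76  # -> entry = {'x': 23, 'b': 31, 'age': 76}
entry['x'] = 114  # -> entry = {'x': 114, 'b': 31, 'age': 76}
value = entry['x']  # -> value = 114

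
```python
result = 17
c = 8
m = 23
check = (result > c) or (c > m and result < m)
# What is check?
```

Trace (tracking check):
result = 17  # -> result = 17
c = 8  # -> c = 8
m = 23  # -> m = 23
check = result > c or (c > m and result < m)  # -> check = True

Answer: True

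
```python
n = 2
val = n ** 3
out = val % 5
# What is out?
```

Answer: 3

Derivation:
Trace (tracking out):
n = 2  # -> n = 2
val = n ** 3  # -> val = 8
out = val % 5  # -> out = 3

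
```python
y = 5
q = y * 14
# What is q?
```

Answer: 70

Derivation:
Trace (tracking q):
y = 5  # -> y = 5
q = y * 14  # -> q = 70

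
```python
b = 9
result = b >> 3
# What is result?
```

Trace (tracking result):
b = 9  # -> b = 9
result = b >> 3  # -> result = 1

Answer: 1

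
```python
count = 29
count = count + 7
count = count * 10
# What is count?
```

Answer: 360

Derivation:
Trace (tracking count):
count = 29  # -> count = 29
count = count + 7  # -> count = 36
count = count * 10  # -> count = 360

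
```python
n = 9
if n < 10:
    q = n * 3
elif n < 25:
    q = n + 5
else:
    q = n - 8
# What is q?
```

Answer: 27

Derivation:
Trace (tracking q):
n = 9  # -> n = 9
if n < 10:  # condition is True
    q = n * 3  # -> q = 27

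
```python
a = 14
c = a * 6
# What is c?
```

Trace (tracking c):
a = 14  # -> a = 14
c = a * 6  # -> c = 84

Answer: 84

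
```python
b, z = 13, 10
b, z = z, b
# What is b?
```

Trace (tracking b):
b, z = (13, 10)  # -> b = 13, z = 10
b, z = (z, b)  # -> b = 10, z = 13

Answer: 10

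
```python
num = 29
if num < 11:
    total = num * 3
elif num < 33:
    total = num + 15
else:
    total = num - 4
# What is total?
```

Answer: 44

Derivation:
Trace (tracking total):
num = 29  # -> num = 29
if num < 11:  # condition is False
elif num < 33:  # condition is True
    total = num + 15  # -> total = 44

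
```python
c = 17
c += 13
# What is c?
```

Answer: 30

Derivation:
Trace (tracking c):
c = 17  # -> c = 17
c += 13  # -> c = 30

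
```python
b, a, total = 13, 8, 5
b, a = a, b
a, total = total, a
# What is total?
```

Answer: 13

Derivation:
Trace (tracking total):
b, a, total = (13, 8, 5)  # -> b = 13, a = 8, total = 5
b, a = (a, b)  # -> b = 8, a = 13
a, total = (total, a)  # -> a = 5, total = 13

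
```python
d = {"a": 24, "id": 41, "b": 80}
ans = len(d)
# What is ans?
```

Answer: 3

Derivation:
Trace (tracking ans):
d = {'a': 24, 'id': 41, 'b': 80}  # -> d = {'a': 24, 'id': 41, 'b': 80}
ans = len(d)  # -> ans = 3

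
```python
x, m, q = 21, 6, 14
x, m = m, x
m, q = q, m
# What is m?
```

Trace (tracking m):
x, m, q = (21, 6, 14)  # -> x = 21, m = 6, q = 14
x, m = (m, x)  # -> x = 6, m = 21
m, q = (q, m)  # -> m = 14, q = 21

Answer: 14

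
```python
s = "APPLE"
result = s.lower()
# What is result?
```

Trace (tracking result):
s = 'APPLE'  # -> s = 'APPLE'
result = s.lower()  # -> result = 'apple'

Answer: 'apple'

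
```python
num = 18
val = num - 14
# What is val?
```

Trace (tracking val):
num = 18  # -> num = 18
val = num - 14  # -> val = 4

Answer: 4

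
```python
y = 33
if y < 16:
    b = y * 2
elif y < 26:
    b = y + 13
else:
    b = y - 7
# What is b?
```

Answer: 26

Derivation:
Trace (tracking b):
y = 33  # -> y = 33
if y < 16:  # condition is False
elif y < 26:  # condition is False
else:
    b = y - 7  # -> b = 26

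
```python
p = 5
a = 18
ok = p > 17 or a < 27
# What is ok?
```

Trace (tracking ok):
p = 5  # -> p = 5
a = 18  # -> a = 18
ok = p > 17 or a < 27  # -> ok = True

Answer: True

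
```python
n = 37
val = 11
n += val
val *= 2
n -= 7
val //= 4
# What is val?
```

Trace (tracking val):
n = 37  # -> n = 37
val = 11  # -> val = 11
n += val  # -> n = 48
val *= 2  # -> val = 22
n -= 7  # -> n = 41
val //= 4  # -> val = 5

Answer: 5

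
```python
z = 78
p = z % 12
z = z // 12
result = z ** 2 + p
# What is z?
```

Answer: 6

Derivation:
Trace (tracking z):
z = 78  # -> z = 78
p = z % 12  # -> p = 6
z = z // 12  # -> z = 6
result = z ** 2 + p  # -> result = 42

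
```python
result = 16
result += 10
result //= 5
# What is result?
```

Trace (tracking result):
result = 16  # -> result = 16
result += 10  # -> result = 26
result //= 5  # -> result = 5

Answer: 5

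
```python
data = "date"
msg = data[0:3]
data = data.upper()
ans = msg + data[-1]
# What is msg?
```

Answer: 'dat'

Derivation:
Trace (tracking msg):
data = 'date'  # -> data = 'date'
msg = data[0:3]  # -> msg = 'dat'
data = data.upper()  # -> data = 'DATE'
ans = msg + data[-1]  # -> ans = 'datE'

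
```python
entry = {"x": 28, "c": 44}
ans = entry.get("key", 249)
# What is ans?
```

Answer: 249

Derivation:
Trace (tracking ans):
entry = {'x': 28, 'c': 44}  # -> entry = {'x': 28, 'c': 44}
ans = entry.get('key', 249)  # -> ans = 249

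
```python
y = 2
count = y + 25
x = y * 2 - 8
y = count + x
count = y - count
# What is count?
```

Trace (tracking count):
y = 2  # -> y = 2
count = y + 25  # -> count = 27
x = y * 2 - 8  # -> x = -4
y = count + x  # -> y = 23
count = y - count  # -> count = -4

Answer: -4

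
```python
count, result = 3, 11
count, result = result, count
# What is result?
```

Answer: 3

Derivation:
Trace (tracking result):
count, result = (3, 11)  # -> count = 3, result = 11
count, result = (result, count)  # -> count = 11, result = 3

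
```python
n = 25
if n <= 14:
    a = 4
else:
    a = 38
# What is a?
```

Trace (tracking a):
n = 25  # -> n = 25
if n <= 14:  # condition is False
else:
    a = 38  # -> a = 38

Answer: 38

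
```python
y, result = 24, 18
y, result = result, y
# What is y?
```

Trace (tracking y):
y, result = (24, 18)  # -> y = 24, result = 18
y, result = (result, y)  # -> y = 18, result = 24

Answer: 18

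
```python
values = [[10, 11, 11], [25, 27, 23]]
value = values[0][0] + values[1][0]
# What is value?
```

Trace (tracking value):
values = [[10, 11, 11], [25, 27, 23]]  # -> values = [[10, 11, 11], [25, 27, 23]]
value = values[0][0] + values[1][0]  # -> value = 35

Answer: 35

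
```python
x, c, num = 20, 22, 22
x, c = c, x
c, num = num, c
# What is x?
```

Answer: 22

Derivation:
Trace (tracking x):
x, c, num = (20, 22, 22)  # -> x = 20, c = 22, num = 22
x, c = (c, x)  # -> x = 22, c = 20
c, num = (num, c)  # -> c = 22, num = 20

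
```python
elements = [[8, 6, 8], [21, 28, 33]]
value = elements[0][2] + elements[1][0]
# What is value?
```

Answer: 29

Derivation:
Trace (tracking value):
elements = [[8, 6, 8], [21, 28, 33]]  # -> elements = [[8, 6, 8], [21, 28, 33]]
value = elements[0][2] + elements[1][0]  # -> value = 29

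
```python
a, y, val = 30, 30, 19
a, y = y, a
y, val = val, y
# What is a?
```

Trace (tracking a):
a, y, val = (30, 30, 19)  # -> a = 30, y = 30, val = 19
a, y = (y, a)  # -> a = 30, y = 30
y, val = (val, y)  # -> y = 19, val = 30

Answer: 30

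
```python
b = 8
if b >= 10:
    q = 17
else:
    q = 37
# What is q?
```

Answer: 37

Derivation:
Trace (tracking q):
b = 8  # -> b = 8
if b >= 10:  # condition is False
else:
    q = 37  # -> q = 37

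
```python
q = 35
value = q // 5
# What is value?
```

Trace (tracking value):
q = 35  # -> q = 35
value = q // 5  # -> value = 7

Answer: 7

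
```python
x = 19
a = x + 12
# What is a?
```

Trace (tracking a):
x = 19  # -> x = 19
a = x + 12  # -> a = 31

Answer: 31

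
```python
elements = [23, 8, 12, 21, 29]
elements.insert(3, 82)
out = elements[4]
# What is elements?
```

Trace (tracking elements):
elements = [23, 8, 12, 21, 29]  # -> elements = [23, 8, 12, 21, 29]
elements.insert(3, 82)  # -> elements = [23, 8, 12, 82, 21, 29]
out = elements[4]  # -> out = 21

Answer: [23, 8, 12, 82, 21, 29]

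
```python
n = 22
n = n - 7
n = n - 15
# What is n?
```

Trace (tracking n):
n = 22  # -> n = 22
n = n - 7  # -> n = 15
n = n - 15  # -> n = 0

Answer: 0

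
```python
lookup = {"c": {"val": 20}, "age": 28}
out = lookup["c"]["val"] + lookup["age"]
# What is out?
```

Trace (tracking out):
lookup = {'c': {'val': 20}, 'age': 28}  # -> lookup = {'c': {'val': 20}, 'age': 28}
out = lookup['c']['val'] + lookup['age']  # -> out = 48

Answer: 48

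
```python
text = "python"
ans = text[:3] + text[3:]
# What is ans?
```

Trace (tracking ans):
text = 'python'  # -> text = 'python'
ans = text[:3] + text[3:]  # -> ans = 'python'

Answer: 'python'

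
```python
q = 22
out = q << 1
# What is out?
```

Trace (tracking out):
q = 22  # -> q = 22
out = q << 1  # -> out = 44

Answer: 44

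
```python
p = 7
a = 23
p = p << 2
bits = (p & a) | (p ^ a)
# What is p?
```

Trace (tracking p):
p = 7  # -> p = 7
a = 23  # -> a = 23
p = p << 2  # -> p = 28
bits = p & a | p ^ a  # -> bits = 31

Answer: 28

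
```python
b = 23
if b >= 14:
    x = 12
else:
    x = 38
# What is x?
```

Trace (tracking x):
b = 23  # -> b = 23
if b >= 14:  # condition is True
    x = 12  # -> x = 12

Answer: 12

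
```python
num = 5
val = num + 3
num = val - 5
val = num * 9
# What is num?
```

Trace (tracking num):
num = 5  # -> num = 5
val = num + 3  # -> val = 8
num = val - 5  # -> num = 3
val = num * 9  # -> val = 27

Answer: 3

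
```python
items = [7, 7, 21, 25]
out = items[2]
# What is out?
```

Answer: 21

Derivation:
Trace (tracking out):
items = [7, 7, 21, 25]  # -> items = [7, 7, 21, 25]
out = items[2]  # -> out = 21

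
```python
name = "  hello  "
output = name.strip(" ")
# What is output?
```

Trace (tracking output):
name = '  hello  '  # -> name = '  hello  '
output = name.strip(' ')  # -> output = 'hello'

Answer: 'hello'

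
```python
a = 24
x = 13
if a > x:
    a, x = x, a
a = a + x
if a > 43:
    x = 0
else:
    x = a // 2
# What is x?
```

Answer: 18

Derivation:
Trace (tracking x):
a = 24  # -> a = 24
x = 13  # -> x = 13
if a > x:  # condition is True
    a, x = (x, a)  # -> a = 13, x = 24
a = a + x  # -> a = 37
if a > 43:  # condition is False
else:
    x = a // 2  # -> x = 18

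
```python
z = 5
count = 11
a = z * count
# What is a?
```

Answer: 55

Derivation:
Trace (tracking a):
z = 5  # -> z = 5
count = 11  # -> count = 11
a = z * count  # -> a = 55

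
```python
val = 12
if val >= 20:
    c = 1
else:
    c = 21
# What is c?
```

Answer: 21

Derivation:
Trace (tracking c):
val = 12  # -> val = 12
if val >= 20:  # condition is False
else:
    c = 21  # -> c = 21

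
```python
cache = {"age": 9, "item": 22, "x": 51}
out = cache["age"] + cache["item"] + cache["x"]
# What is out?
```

Answer: 82

Derivation:
Trace (tracking out):
cache = {'age': 9, 'item': 22, 'x': 51}  # -> cache = {'age': 9, 'item': 22, 'x': 51}
out = cache['age'] + cache['item'] + cache['x']  # -> out = 82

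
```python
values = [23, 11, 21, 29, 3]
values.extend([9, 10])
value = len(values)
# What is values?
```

Answer: [23, 11, 21, 29, 3, 9, 10]

Derivation:
Trace (tracking values):
values = [23, 11, 21, 29, 3]  # -> values = [23, 11, 21, 29, 3]
values.extend([9, 10])  # -> values = [23, 11, 21, 29, 3, 9, 10]
value = len(values)  # -> value = 7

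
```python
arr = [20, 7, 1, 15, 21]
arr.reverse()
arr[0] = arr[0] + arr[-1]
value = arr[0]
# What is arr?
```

Answer: [41, 15, 1, 7, 20]

Derivation:
Trace (tracking arr):
arr = [20, 7, 1, 15, 21]  # -> arr = [20, 7, 1, 15, 21]
arr.reverse()  # -> arr = [21, 15, 1, 7, 20]
arr[0] = arr[0] + arr[-1]  # -> arr = [41, 15, 1, 7, 20]
value = arr[0]  # -> value = 41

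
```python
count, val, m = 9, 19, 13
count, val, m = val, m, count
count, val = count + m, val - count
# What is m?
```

Answer: 9

Derivation:
Trace (tracking m):
count, val, m = (9, 19, 13)  # -> count = 9, val = 19, m = 13
count, val, m = (val, m, count)  # -> count = 19, val = 13, m = 9
count, val = (count + m, val - count)  # -> count = 28, val = -6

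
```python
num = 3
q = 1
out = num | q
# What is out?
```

Trace (tracking out):
num = 3  # -> num = 3
q = 1  # -> q = 1
out = num | q  # -> out = 3

Answer: 3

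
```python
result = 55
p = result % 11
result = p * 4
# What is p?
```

Trace (tracking p):
result = 55  # -> result = 55
p = result % 11  # -> p = 0
result = p * 4  # -> result = 0

Answer: 0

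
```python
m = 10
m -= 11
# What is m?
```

Answer: -1

Derivation:
Trace (tracking m):
m = 10  # -> m = 10
m -= 11  # -> m = -1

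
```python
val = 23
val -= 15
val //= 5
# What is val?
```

Answer: 1

Derivation:
Trace (tracking val):
val = 23  # -> val = 23
val -= 15  # -> val = 8
val //= 5  # -> val = 1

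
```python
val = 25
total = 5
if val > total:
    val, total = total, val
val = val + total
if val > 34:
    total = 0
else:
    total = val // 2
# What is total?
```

Answer: 15

Derivation:
Trace (tracking total):
val = 25  # -> val = 25
total = 5  # -> total = 5
if val > total:  # condition is True
    val, total = (total, val)  # -> val = 5, total = 25
val = val + total  # -> val = 30
if val > 34:  # condition is False
else:
    total = val // 2  # -> total = 15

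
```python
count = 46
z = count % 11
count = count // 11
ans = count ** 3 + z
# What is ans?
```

Trace (tracking ans):
count = 46  # -> count = 46
z = count % 11  # -> z = 2
count = count // 11  # -> count = 4
ans = count ** 3 + z  # -> ans = 66

Answer: 66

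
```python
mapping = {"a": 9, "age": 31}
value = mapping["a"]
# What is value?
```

Trace (tracking value):
mapping = {'a': 9, 'age': 31}  # -> mapping = {'a': 9, 'age': 31}
value = mapping['a']  # -> value = 9

Answer: 9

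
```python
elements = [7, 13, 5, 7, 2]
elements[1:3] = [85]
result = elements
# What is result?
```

Answer: [7, 85, 7, 2]

Derivation:
Trace (tracking result):
elements = [7, 13, 5, 7, 2]  # -> elements = [7, 13, 5, 7, 2]
elements[1:3] = [85]  # -> elements = [7, 85, 7, 2]
result = elements  # -> result = [7, 85, 7, 2]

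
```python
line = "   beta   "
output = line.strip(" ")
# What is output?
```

Trace (tracking output):
line = '   beta   '  # -> line = '   beta   '
output = line.strip(' ')  # -> output = 'beta'

Answer: 'beta'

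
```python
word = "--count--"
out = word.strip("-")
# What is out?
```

Trace (tracking out):
word = '--count--'  # -> word = '--count--'
out = word.strip('-')  # -> out = 'count'

Answer: 'count'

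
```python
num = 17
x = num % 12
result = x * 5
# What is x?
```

Answer: 5

Derivation:
Trace (tracking x):
num = 17  # -> num = 17
x = num % 12  # -> x = 5
result = x * 5  # -> result = 25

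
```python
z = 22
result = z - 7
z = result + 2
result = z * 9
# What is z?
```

Trace (tracking z):
z = 22  # -> z = 22
result = z - 7  # -> result = 15
z = result + 2  # -> z = 17
result = z * 9  # -> result = 153

Answer: 17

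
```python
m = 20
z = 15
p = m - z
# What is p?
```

Trace (tracking p):
m = 20  # -> m = 20
z = 15  # -> z = 15
p = m - z  # -> p = 5

Answer: 5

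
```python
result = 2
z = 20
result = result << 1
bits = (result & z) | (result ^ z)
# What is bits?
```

Trace (tracking bits):
result = 2  # -> result = 2
z = 20  # -> z = 20
result = result << 1  # -> result = 4
bits = result & z | result ^ z  # -> bits = 20

Answer: 20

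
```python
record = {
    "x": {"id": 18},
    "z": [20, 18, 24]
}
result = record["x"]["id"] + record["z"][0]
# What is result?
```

Trace (tracking result):
record = {'x': {'id': 18}, 'z': [20, 18, 24]}  # -> record = {'x': {'id': 18}, 'z': [20, 18, 24]}
result = record['x']['id'] + record['z'][0]  # -> result = 38

Answer: 38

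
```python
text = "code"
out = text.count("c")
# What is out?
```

Answer: 1

Derivation:
Trace (tracking out):
text = 'code'  # -> text = 'code'
out = text.count('c')  # -> out = 1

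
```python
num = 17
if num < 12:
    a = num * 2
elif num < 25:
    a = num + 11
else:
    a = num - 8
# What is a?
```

Trace (tracking a):
num = 17  # -> num = 17
if num < 12:  # condition is False
elif num < 25:  # condition is True
    a = num + 11  # -> a = 28

Answer: 28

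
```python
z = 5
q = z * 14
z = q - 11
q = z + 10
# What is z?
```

Trace (tracking z):
z = 5  # -> z = 5
q = z * 14  # -> q = 70
z = q - 11  # -> z = 59
q = z + 10  # -> q = 69

Answer: 59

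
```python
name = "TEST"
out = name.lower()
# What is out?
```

Trace (tracking out):
name = 'TEST'  # -> name = 'TEST'
out = name.lower()  # -> out = 'test'

Answer: 'test'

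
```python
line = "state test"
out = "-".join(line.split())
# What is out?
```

Answer: 'state-test'

Derivation:
Trace (tracking out):
line = 'state test'  # -> line = 'state test'
out = '-'.join(line.split())  # -> out = 'state-test'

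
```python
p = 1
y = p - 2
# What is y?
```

Trace (tracking y):
p = 1  # -> p = 1
y = p - 2  # -> y = -1

Answer: -1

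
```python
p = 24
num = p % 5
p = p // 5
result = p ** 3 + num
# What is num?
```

Answer: 4

Derivation:
Trace (tracking num):
p = 24  # -> p = 24
num = p % 5  # -> num = 4
p = p // 5  # -> p = 4
result = p ** 3 + num  # -> result = 68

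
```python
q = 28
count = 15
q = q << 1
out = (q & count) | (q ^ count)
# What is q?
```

Answer: 56

Derivation:
Trace (tracking q):
q = 28  # -> q = 28
count = 15  # -> count = 15
q = q << 1  # -> q = 56
out = q & count | q ^ count  # -> out = 63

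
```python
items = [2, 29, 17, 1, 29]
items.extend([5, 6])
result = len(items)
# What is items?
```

Trace (tracking items):
items = [2, 29, 17, 1, 29]  # -> items = [2, 29, 17, 1, 29]
items.extend([5, 6])  # -> items = [2, 29, 17, 1, 29, 5, 6]
result = len(items)  # -> result = 7

Answer: [2, 29, 17, 1, 29, 5, 6]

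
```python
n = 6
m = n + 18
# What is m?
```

Trace (tracking m):
n = 6  # -> n = 6
m = n + 18  # -> m = 24

Answer: 24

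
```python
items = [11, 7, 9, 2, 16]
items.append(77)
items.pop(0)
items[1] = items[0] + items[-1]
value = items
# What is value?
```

Answer: [7, 84, 2, 16, 77]

Derivation:
Trace (tracking value):
items = [11, 7, 9, 2, 16]  # -> items = [11, 7, 9, 2, 16]
items.append(77)  # -> items = [11, 7, 9, 2, 16, 77]
items.pop(0)  # -> items = [7, 9, 2, 16, 77]
items[1] = items[0] + items[-1]  # -> items = [7, 84, 2, 16, 77]
value = items  # -> value = [7, 84, 2, 16, 77]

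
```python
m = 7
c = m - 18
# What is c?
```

Answer: -11

Derivation:
Trace (tracking c):
m = 7  # -> m = 7
c = m - 18  # -> c = -11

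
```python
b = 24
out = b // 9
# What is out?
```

Trace (tracking out):
b = 24  # -> b = 24
out = b // 9  # -> out = 2

Answer: 2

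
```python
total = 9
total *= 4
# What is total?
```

Answer: 36

Derivation:
Trace (tracking total):
total = 9  # -> total = 9
total *= 4  # -> total = 36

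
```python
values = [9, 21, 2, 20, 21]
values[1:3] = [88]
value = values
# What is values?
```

Trace (tracking values):
values = [9, 21, 2, 20, 21]  # -> values = [9, 21, 2, 20, 21]
values[1:3] = [88]  # -> values = [9, 88, 20, 21]
value = values  # -> value = [9, 88, 20, 21]

Answer: [9, 88, 20, 21]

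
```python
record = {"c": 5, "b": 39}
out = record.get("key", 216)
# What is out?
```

Answer: 216

Derivation:
Trace (tracking out):
record = {'c': 5, 'b': 39}  # -> record = {'c': 5, 'b': 39}
out = record.get('key', 216)  # -> out = 216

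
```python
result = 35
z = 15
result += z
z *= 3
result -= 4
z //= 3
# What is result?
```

Trace (tracking result):
result = 35  # -> result = 35
z = 15  # -> z = 15
result += z  # -> result = 50
z *= 3  # -> z = 45
result -= 4  # -> result = 46
z //= 3  # -> z = 15

Answer: 46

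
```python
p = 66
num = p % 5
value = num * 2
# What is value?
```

Answer: 2

Derivation:
Trace (tracking value):
p = 66  # -> p = 66
num = p % 5  # -> num = 1
value = num * 2  # -> value = 2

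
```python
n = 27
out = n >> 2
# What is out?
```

Answer: 6

Derivation:
Trace (tracking out):
n = 27  # -> n = 27
out = n >> 2  # -> out = 6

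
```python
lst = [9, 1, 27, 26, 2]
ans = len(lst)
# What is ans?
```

Trace (tracking ans):
lst = [9, 1, 27, 26, 2]  # -> lst = [9, 1, 27, 26, 2]
ans = len(lst)  # -> ans = 5

Answer: 5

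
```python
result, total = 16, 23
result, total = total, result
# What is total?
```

Trace (tracking total):
result, total = (16, 23)  # -> result = 16, total = 23
result, total = (total, result)  # -> result = 23, total = 16

Answer: 16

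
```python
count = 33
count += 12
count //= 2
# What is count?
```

Trace (tracking count):
count = 33  # -> count = 33
count += 12  # -> count = 45
count //= 2  # -> count = 22

Answer: 22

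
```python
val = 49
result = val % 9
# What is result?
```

Trace (tracking result):
val = 49  # -> val = 49
result = val % 9  # -> result = 4

Answer: 4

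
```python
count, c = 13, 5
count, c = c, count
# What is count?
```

Trace (tracking count):
count, c = (13, 5)  # -> count = 13, c = 5
count, c = (c, count)  # -> count = 5, c = 13

Answer: 5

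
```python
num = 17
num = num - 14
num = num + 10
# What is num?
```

Answer: 13

Derivation:
Trace (tracking num):
num = 17  # -> num = 17
num = num - 14  # -> num = 3
num = num + 10  # -> num = 13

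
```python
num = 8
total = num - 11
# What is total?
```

Trace (tracking total):
num = 8  # -> num = 8
total = num - 11  # -> total = -3

Answer: -3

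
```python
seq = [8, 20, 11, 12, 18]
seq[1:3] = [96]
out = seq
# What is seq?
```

Answer: [8, 96, 12, 18]

Derivation:
Trace (tracking seq):
seq = [8, 20, 11, 12, 18]  # -> seq = [8, 20, 11, 12, 18]
seq[1:3] = [96]  # -> seq = [8, 96, 12, 18]
out = seq  # -> out = [8, 96, 12, 18]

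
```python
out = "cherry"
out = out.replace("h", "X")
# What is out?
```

Answer: 'cXerry'

Derivation:
Trace (tracking out):
out = 'cherry'  # -> out = 'cherry'
out = out.replace('h', 'X')  # -> out = 'cXerry'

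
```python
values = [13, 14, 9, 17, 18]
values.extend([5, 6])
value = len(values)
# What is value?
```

Trace (tracking value):
values = [13, 14, 9, 17, 18]  # -> values = [13, 14, 9, 17, 18]
values.extend([5, 6])  # -> values = [13, 14, 9, 17, 18, 5, 6]
value = len(values)  # -> value = 7

Answer: 7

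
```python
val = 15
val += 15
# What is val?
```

Answer: 30

Derivation:
Trace (tracking val):
val = 15  # -> val = 15
val += 15  # -> val = 30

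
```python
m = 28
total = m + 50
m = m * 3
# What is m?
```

Answer: 84

Derivation:
Trace (tracking m):
m = 28  # -> m = 28
total = m + 50  # -> total = 78
m = m * 3  # -> m = 84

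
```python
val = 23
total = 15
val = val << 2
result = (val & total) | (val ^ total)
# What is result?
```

Answer: 95

Derivation:
Trace (tracking result):
val = 23  # -> val = 23
total = 15  # -> total = 15
val = val << 2  # -> val = 92
result = val & total | val ^ total  # -> result = 95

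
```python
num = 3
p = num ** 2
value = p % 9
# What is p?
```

Trace (tracking p):
num = 3  # -> num = 3
p = num ** 2  # -> p = 9
value = p % 9  # -> value = 0

Answer: 9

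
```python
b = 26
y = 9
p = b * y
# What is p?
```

Trace (tracking p):
b = 26  # -> b = 26
y = 9  # -> y = 9
p = b * y  # -> p = 234

Answer: 234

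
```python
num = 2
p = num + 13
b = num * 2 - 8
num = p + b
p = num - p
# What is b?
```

Trace (tracking b):
num = 2  # -> num = 2
p = num + 13  # -> p = 15
b = num * 2 - 8  # -> b = -4
num = p + b  # -> num = 11
p = num - p  # -> p = -4

Answer: -4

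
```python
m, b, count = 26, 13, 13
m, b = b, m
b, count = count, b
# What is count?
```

Trace (tracking count):
m, b, count = (26, 13, 13)  # -> m = 26, b = 13, count = 13
m, b = (b, m)  # -> m = 13, b = 26
b, count = (count, b)  # -> b = 13, count = 26

Answer: 26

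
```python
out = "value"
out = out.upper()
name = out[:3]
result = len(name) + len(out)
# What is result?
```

Answer: 8

Derivation:
Trace (tracking result):
out = 'value'  # -> out = 'value'
out = out.upper()  # -> out = 'VALUE'
name = out[:3]  # -> name = 'VAL'
result = len(name) + len(out)  # -> result = 8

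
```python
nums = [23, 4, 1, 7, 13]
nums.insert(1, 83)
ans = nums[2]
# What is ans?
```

Trace (tracking ans):
nums = [23, 4, 1, 7, 13]  # -> nums = [23, 4, 1, 7, 13]
nums.insert(1, 83)  # -> nums = [23, 83, 4, 1, 7, 13]
ans = nums[2]  # -> ans = 4

Answer: 4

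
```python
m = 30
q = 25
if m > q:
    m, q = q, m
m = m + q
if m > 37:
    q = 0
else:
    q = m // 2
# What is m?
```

Trace (tracking m):
m = 30  # -> m = 30
q = 25  # -> q = 25
if m > q:  # condition is True
    m, q = (q, m)  # -> m = 25, q = 30
m = m + q  # -> m = 55
if m > 37:  # condition is True
    q = 0  # -> q = 0

Answer: 55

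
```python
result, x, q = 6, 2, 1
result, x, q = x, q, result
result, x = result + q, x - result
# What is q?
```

Answer: 6

Derivation:
Trace (tracking q):
result, x, q = (6, 2, 1)  # -> result = 6, x = 2, q = 1
result, x, q = (x, q, result)  # -> result = 2, x = 1, q = 6
result, x = (result + q, x - result)  # -> result = 8, x = -1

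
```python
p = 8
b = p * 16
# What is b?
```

Trace (tracking b):
p = 8  # -> p = 8
b = p * 16  # -> b = 128

Answer: 128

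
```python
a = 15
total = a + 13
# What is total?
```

Answer: 28

Derivation:
Trace (tracking total):
a = 15  # -> a = 15
total = a + 13  # -> total = 28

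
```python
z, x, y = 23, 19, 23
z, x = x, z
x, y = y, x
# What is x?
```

Answer: 23

Derivation:
Trace (tracking x):
z, x, y = (23, 19, 23)  # -> z = 23, x = 19, y = 23
z, x = (x, z)  # -> z = 19, x = 23
x, y = (y, x)  # -> x = 23, y = 23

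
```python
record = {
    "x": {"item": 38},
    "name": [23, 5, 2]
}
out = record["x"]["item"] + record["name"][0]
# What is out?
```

Answer: 61

Derivation:
Trace (tracking out):
record = {'x': {'item': 38}, 'name': [23, 5, 2]}  # -> record = {'x': {'item': 38}, 'name': [23, 5, 2]}
out = record['x']['item'] + record['name'][0]  # -> out = 61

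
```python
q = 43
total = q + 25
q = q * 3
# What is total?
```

Trace (tracking total):
q = 43  # -> q = 43
total = q + 25  # -> total = 68
q = q * 3  # -> q = 129

Answer: 68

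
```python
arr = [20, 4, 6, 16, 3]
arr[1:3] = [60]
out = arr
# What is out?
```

Answer: [20, 60, 16, 3]

Derivation:
Trace (tracking out):
arr = [20, 4, 6, 16, 3]  # -> arr = [20, 4, 6, 16, 3]
arr[1:3] = [60]  # -> arr = [20, 60, 16, 3]
out = arr  # -> out = [20, 60, 16, 3]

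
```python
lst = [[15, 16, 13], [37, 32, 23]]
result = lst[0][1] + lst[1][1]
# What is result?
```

Trace (tracking result):
lst = [[15, 16, 13], [37, 32, 23]]  # -> lst = [[15, 16, 13], [37, 32, 23]]
result = lst[0][1] + lst[1][1]  # -> result = 48

Answer: 48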